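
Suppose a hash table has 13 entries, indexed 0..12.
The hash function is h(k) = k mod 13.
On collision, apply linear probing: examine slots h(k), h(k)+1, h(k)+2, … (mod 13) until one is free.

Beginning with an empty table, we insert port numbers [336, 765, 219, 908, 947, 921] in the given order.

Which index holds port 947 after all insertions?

Insert 336: h=11, slot 11 empty -> index 11.
Insert 765: h=11, slot 11 occupied -> index 12.
Insert 219: h=11, slots 11,12 occupied -> index 0.
Insert 908: h=11, slots 11,12,0 occupied -> index 1.
Insert 947: h=11, slots 11,12,0,1 occupied -> index 2.
Insert 921: h=11, slots 11,12,0,1,2 occupied -> index 3.
Table: [219, 908, 947, 921, —, —, —, —, —, —, —, 336, 765]

2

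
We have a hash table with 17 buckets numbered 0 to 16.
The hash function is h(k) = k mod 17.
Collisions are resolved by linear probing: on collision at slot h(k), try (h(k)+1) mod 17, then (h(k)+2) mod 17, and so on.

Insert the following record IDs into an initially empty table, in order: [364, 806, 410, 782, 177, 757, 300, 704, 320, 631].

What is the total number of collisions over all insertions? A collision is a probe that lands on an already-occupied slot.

364: h=7 -> slot 7
806: h=7, probe 7,8 -> slot 8
410: h=2 -> slot 2
782: h=0 -> slot 0
177: h=7, probe 7,8,9 -> slot 9
757: h=9, probe 9,10 -> slot 10
300: h=11 -> slot 11
704: h=7, probe 7,8,9,10,11,12 -> slot 12
320: h=14 -> slot 14
631: h=2, probe 2,3 -> slot 3
Table: [782, -, 410, 631, -, -, -, 364, 806, 177, 757, 300, 704, -, 320, -, -]

10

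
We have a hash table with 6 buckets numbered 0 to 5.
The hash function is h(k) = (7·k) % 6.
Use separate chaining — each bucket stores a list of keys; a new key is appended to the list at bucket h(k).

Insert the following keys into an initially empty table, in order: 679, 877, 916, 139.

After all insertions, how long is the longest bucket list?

3

679 -> bucket 1
877 -> bucket 1 (collision)
916 -> bucket 4
139 -> bucket 1 (collision)
Final buckets:
0: ∅
1: 679 -> 877 -> 139
2: ∅
3: ∅
4: 916
5: ∅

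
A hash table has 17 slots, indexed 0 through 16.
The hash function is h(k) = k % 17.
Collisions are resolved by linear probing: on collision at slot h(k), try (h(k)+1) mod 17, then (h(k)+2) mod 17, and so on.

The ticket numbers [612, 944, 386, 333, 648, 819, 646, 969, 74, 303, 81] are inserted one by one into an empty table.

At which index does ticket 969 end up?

4

Insert 612: h=0, slot 0 empty => index 0.
Insert 944: h=9, slot 9 empty => index 9.
Insert 386: h=12, slot 12 empty => index 12.
Insert 333: h=10, slot 10 empty => index 10.
Insert 648: h=2, slot 2 empty => index 2.
Insert 819: h=3, slot 3 empty => index 3.
Insert 646: h=0, slot 0 occupied => index 1.
Insert 969: h=0, slots 0,1,2,3 occupied => index 4.
Insert 74: h=6, slot 6 empty => index 6.
Insert 303: h=14, slot 14 empty => index 14.
Insert 81: h=13, slot 13 empty => index 13.
Table: [612, 646, 648, 819, 969, -, 74, -, -, 944, 333, -, 386, 81, 303, -, -]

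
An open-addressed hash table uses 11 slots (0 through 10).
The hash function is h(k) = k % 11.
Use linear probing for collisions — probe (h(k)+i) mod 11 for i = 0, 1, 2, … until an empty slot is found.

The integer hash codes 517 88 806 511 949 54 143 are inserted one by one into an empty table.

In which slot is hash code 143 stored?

517: h=0 → slot 0
88: h=0, probe 0,1 → slot 1
806: h=3 → slot 3
511: h=5 → slot 5
949: h=3, probe 3,4 → slot 4
54: h=10 → slot 10
143: h=0, probe 0,1,2 → slot 2
Table: [517, 88, 143, 806, 949, 511, -, -, -, -, 54]

2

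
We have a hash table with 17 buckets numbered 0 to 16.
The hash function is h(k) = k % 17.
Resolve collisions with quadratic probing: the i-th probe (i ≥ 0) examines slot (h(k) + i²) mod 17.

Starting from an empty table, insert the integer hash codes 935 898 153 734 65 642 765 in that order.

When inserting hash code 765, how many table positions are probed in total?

3

935: h=0 -> slot 0
898: h=14 -> slot 14
153: h=0, probe 0,1 -> slot 1
734: h=3 -> slot 3
65: h=14, probe 14,15 -> slot 15
642: h=13 -> slot 13
765: h=0, probe 0,1,4 -> slot 4
Table: [935, 153, -, 734, 765, -, -, -, -, -, -, -, -, 642, 898, 65, -]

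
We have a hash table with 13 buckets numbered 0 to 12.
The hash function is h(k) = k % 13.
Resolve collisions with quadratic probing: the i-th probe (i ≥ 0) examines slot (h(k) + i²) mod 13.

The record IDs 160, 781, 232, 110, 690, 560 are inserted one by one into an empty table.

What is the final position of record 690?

160: h=4 => slot 4
781: h=1 => slot 1
232: h=11 => slot 11
110: h=6 => slot 6
690: h=1, probe 1,2 => slot 2
560: h=1, probe 1,2,5 => slot 5
Table: [—, 781, 690, —, 160, 560, 110, —, —, —, —, 232, —]

2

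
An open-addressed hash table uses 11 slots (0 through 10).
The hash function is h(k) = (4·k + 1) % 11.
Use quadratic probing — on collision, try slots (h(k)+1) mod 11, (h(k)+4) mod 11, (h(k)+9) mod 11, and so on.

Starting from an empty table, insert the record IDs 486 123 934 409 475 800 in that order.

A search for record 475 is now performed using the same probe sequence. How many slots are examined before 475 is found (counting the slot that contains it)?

4

486: h=9 => slot 9
123: h=9, probe 9,10 => slot 10
934: h=8 => slot 8
409: h=9, probe 9,10,2 => slot 2
475: h=9, probe 9,10,2,7 => slot 7
800: h=0 => slot 0
Table: [800, ∅, 409, ∅, ∅, ∅, ∅, 475, 934, 486, 123]
Lookup 475: h=9, probe 9,10,2,7 → found at 7.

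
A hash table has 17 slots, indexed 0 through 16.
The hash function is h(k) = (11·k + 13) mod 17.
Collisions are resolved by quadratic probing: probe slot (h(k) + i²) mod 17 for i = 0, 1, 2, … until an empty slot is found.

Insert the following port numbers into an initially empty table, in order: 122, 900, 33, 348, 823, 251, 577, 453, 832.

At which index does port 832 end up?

11

122: h=12 → slot 12
900: h=2 → slot 2
33: h=2, probe 2,3 → slot 3
348: h=16 → slot 16
823: h=5 → slot 5
251: h=3, probe 3,4 → slot 4
577: h=2, probe 2,3,6 → slot 6
453: h=15 → slot 15
832: h=2, probe 2,3,6,11 → slot 11
Table: [., ., 900, 33, 251, 823, 577, ., ., ., ., 832, 122, ., ., 453, 348]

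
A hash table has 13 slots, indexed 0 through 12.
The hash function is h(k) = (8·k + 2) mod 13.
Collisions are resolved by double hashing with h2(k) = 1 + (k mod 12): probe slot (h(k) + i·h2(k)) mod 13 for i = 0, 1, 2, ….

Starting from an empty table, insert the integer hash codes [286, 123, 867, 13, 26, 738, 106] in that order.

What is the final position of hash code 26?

286: h=2 -> slot 2
123: h=11 -> slot 11
867: h=9 -> slot 9
13: h=2, h2=2, probe 2,4 -> slot 4
26: h=2, h2=3, probe 2,5 -> slot 5
738: h=4, h2=7, probe 4,11,5,12 -> slot 12
106: h=5, h2=11, probe 5,3 -> slot 3
Table: [., ., 286, 106, 13, 26, ., ., ., 867, ., 123, 738]

5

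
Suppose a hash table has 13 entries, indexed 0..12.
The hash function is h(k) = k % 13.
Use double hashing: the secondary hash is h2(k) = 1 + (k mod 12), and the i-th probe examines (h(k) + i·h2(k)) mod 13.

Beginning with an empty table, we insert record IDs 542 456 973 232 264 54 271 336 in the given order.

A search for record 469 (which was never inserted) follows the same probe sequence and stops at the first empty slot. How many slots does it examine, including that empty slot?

3

542: h=9 → slot 9
456: h=1 → slot 1
973: h=11 → slot 11
232: h=11, h2=5, probe 11,3 → slot 3
264: h=4 → slot 4
54: h=2 → slot 2
271: h=11, h2=8, probe 11,6 → slot 6
336: h=11, h2=1, probe 11,12 → slot 12
Table: [∅, 456, 54, 232, 264, ∅, 271, ∅, ∅, 542, ∅, 973, 336]
Lookup 469: h=1, h2=2, probe 1,3,5 → slot 5 empty, not found.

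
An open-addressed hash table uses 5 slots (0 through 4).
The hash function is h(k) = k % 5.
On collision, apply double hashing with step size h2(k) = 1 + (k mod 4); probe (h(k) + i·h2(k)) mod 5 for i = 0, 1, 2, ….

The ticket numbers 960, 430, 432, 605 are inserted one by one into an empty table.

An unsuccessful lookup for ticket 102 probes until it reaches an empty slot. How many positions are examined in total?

4

960 hashes to 0; slot 0 is free → place at 0.
430 hashes to 0, h2=3; 0 taken → place at 3.
432 hashes to 2; slot 2 is free → place at 2.
605 hashes to 0, h2=2; 0,2 taken → place at 4.
Table: [960, _, 432, 430, 605]
Lookup 102: h=2, h2=3, probe 2,0,3,1 → slot 1 empty, not found.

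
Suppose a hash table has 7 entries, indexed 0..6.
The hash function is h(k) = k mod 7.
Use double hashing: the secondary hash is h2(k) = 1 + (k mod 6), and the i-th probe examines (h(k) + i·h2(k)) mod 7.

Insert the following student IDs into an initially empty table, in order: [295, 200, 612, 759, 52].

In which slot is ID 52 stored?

6

Insert 295: h=1, slot 1 empty → index 1.
Insert 200: h=4, slot 4 empty → index 4.
Insert 612: h=3, slot 3 empty → index 3.
Insert 759: h=3, h2=4, slot 3 occupied → index 0.
Insert 52: h=3, h2=5, slots 3,1 occupied → index 6.
Table: [759, 295, _, 612, 200, _, 52]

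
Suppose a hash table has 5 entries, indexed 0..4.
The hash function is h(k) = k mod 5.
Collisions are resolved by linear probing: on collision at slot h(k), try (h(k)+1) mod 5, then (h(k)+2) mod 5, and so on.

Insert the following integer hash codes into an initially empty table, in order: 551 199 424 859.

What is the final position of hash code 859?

551 hashes to 1; slot 1 is free -> place at 1.
199 hashes to 4; slot 4 is free -> place at 4.
424 hashes to 4; 4 taken -> place at 0.
859 hashes to 4; 4,0,1 taken -> place at 2.
Table: [424, 551, 859, ., 199]

2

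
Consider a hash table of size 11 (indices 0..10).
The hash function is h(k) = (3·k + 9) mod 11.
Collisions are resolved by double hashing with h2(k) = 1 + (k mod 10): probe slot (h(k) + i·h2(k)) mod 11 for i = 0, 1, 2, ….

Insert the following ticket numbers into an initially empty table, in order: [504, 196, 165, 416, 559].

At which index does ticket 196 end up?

10

504 hashes to 3; slot 3 is free → place at 3.
196 hashes to 3, h2=7; 3 taken → place at 10.
165 hashes to 9; slot 9 is free → place at 9.
416 hashes to 3, h2=7; 3,10 taken → place at 6.
559 hashes to 3, h2=10; 3 taken → place at 2.
Table: [∅, ∅, 559, 504, ∅, ∅, 416, ∅, ∅, 165, 196]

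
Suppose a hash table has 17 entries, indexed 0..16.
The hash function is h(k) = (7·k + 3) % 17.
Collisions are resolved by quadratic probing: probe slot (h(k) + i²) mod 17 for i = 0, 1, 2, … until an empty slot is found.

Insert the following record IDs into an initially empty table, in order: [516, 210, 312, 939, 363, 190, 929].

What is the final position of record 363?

3

Insert 516: h=11, slot 11 empty → index 11.
Insert 210: h=11, slot 11 occupied → index 12.
Insert 312: h=11, slots 11,12 occupied → index 15.
Insert 939: h=14, slot 14 empty → index 14.
Insert 363: h=11, slots 11,12,15 occupied → index 3.
Insert 190: h=7, slot 7 empty → index 7.
Insert 929: h=12, slot 12 occupied → index 13.
Table: [∅, ∅, ∅, 363, ∅, ∅, ∅, 190, ∅, ∅, ∅, 516, 210, 929, 939, 312, ∅]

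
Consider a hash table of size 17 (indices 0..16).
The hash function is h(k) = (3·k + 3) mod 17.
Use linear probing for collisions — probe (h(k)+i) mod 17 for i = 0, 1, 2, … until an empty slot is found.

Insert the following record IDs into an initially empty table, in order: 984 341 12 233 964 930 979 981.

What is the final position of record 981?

Insert 984: h=14, slot 14 empty → index 14.
Insert 341: h=6, slot 6 empty → index 6.
Insert 12: h=5, slot 5 empty → index 5.
Insert 233: h=5, slots 5,6 occupied → index 7.
Insert 964: h=5, slots 5,6,7 occupied → index 8.
Insert 930: h=5, slots 5,6,7,8 occupied → index 9.
Insert 979: h=16, slot 16 empty → index 16.
Insert 981: h=5, slots 5,6,7,8,9 occupied → index 10.
Table: [_, _, _, _, _, 12, 341, 233, 964, 930, 981, _, _, _, 984, _, 979]

10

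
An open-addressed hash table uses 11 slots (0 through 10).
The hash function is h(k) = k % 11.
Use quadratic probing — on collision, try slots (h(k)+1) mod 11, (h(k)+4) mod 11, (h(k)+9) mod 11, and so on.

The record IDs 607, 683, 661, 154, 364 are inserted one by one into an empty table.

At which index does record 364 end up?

607 hashes to 2; slot 2 is free -> place at 2.
683 hashes to 1; slot 1 is free -> place at 1.
661 hashes to 1; 1,2 taken -> place at 5.
154 hashes to 0; slot 0 is free -> place at 0.
364 hashes to 1; 1,2,5 taken -> place at 10.
Table: [154, 683, 607, -, -, 661, -, -, -, -, 364]

10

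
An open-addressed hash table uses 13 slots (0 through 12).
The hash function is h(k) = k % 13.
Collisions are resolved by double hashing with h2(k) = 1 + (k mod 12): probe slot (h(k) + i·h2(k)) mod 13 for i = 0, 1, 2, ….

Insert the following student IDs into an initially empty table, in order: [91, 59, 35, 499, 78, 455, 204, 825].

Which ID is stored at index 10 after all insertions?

204

91 hashes to 0; slot 0 is free → place at 0.
59 hashes to 7; slot 7 is free → place at 7.
35 hashes to 9; slot 9 is free → place at 9.
499 hashes to 5; slot 5 is free → place at 5.
78 hashes to 0, h2=7; 0,7 taken → place at 1.
455 hashes to 0, h2=12; 0 taken → place at 12.
204 hashes to 9, h2=1; 9 taken → place at 10.
825 hashes to 6; slot 6 is free → place at 6.
Table: [91, 78, -, -, -, 499, 825, 59, -, 35, 204, -, 455]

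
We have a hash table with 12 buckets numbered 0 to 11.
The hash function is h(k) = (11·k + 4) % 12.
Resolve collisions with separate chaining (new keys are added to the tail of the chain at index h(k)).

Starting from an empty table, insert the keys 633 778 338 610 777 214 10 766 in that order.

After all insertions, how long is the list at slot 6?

5

633 → bucket 7
778 → bucket 6
338 → bucket 2
610 → bucket 6 (collision)
777 → bucket 7 (collision)
214 → bucket 6 (collision)
10 → bucket 6 (collision)
766 → bucket 6 (collision)
Final buckets:
0: .
1: .
2: 338
3: .
4: .
5: .
6: 778 -> 610 -> 214 -> 10 -> 766
7: 633 -> 777
8: .
9: .
10: .
11: .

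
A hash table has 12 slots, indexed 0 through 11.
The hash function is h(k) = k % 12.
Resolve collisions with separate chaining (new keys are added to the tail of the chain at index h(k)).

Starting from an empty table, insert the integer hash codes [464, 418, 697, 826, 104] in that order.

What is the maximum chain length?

Insert 464: h=8, bucket 8 empty -> new chain.
Insert 418: h=10, bucket 10 empty -> new chain.
Insert 697: h=1, bucket 1 empty -> new chain.
Insert 826: h=10, bucket 10 nonempty -> append to chain.
Insert 104: h=8, bucket 8 nonempty -> append to chain.
Final buckets:
0: ∅
1: 697
2: ∅
3: ∅
4: ∅
5: ∅
6: ∅
7: ∅
8: 464 -> 104
9: ∅
10: 418 -> 826
11: ∅

2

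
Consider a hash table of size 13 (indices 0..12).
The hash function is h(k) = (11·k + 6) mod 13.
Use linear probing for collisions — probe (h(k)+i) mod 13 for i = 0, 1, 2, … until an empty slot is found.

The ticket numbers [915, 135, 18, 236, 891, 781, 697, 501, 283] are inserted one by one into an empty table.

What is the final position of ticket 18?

11

Insert 915: h=9, slot 9 empty -> index 9.
Insert 135: h=9, slot 9 occupied -> index 10.
Insert 18: h=9, slots 9,10 occupied -> index 11.
Insert 236: h=2, slot 2 empty -> index 2.
Insert 891: h=5, slot 5 empty -> index 5.
Insert 781: h=4, slot 4 empty -> index 4.
Insert 697: h=3, slot 3 empty -> index 3.
Insert 501: h=5, slot 5 occupied -> index 6.
Insert 283: h=12, slot 12 empty -> index 12.
Table: [., ., 236, 697, 781, 891, 501, ., ., 915, 135, 18, 283]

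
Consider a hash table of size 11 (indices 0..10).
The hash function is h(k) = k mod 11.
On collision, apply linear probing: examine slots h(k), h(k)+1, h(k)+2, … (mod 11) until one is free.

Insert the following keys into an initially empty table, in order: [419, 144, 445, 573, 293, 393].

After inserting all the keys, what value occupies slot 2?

144

419: h=1 -> slot 1
144: h=1, probe 1,2 -> slot 2
445: h=5 -> slot 5
573: h=1, probe 1,2,3 -> slot 3
293: h=7 -> slot 7
393: h=8 -> slot 8
Table: [-, 419, 144, 573, -, 445, -, 293, 393, -, -]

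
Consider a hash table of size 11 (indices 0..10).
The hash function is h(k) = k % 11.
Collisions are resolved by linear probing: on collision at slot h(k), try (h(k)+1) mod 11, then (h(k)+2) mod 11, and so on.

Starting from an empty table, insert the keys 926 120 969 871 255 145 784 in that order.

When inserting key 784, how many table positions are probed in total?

4

Insert 926: h=2, slot 2 empty → index 2.
Insert 120: h=10, slot 10 empty → index 10.
Insert 969: h=1, slot 1 empty → index 1.
Insert 871: h=2, slot 2 occupied → index 3.
Insert 255: h=2, slots 2,3 occupied → index 4.
Insert 145: h=2, slots 2,3,4 occupied → index 5.
Insert 784: h=3, slots 3,4,5 occupied → index 6.
Table: [∅, 969, 926, 871, 255, 145, 784, ∅, ∅, ∅, 120]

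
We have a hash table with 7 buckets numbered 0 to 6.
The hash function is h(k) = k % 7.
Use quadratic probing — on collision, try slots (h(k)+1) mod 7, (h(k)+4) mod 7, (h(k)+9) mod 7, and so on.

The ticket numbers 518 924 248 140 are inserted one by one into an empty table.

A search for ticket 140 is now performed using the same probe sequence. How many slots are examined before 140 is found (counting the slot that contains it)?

518 hashes to 0; slot 0 is free -> place at 0.
924 hashes to 0; 0 taken -> place at 1.
248 hashes to 3; slot 3 is free -> place at 3.
140 hashes to 0; 0,1 taken -> place at 4.
Table: [518, 924, ., 248, 140, ., .]
Lookup 140: h=0, probe 0,1,4 → found at 4.

3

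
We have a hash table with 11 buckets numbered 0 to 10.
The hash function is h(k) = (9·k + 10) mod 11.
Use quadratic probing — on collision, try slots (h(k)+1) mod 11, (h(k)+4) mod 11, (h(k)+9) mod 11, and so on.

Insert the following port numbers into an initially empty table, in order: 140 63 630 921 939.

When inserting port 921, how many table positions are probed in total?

3

Insert 140: h=5, slot 5 empty => index 5.
Insert 63: h=5, slot 5 occupied => index 6.
Insert 630: h=4, slot 4 empty => index 4.
Insert 921: h=5, slots 5,6 occupied => index 9.
Insert 939: h=2, slot 2 empty => index 2.
Table: [_, _, 939, _, 630, 140, 63, _, _, 921, _]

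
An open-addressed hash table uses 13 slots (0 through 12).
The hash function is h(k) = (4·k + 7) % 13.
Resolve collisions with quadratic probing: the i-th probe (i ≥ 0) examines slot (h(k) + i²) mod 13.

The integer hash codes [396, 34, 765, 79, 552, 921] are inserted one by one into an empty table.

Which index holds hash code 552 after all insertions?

396 hashes to 5; slot 5 is free → place at 5.
34 hashes to 0; slot 0 is free → place at 0.
765 hashes to 12; slot 12 is free → place at 12.
79 hashes to 11; slot 11 is free → place at 11.
552 hashes to 5; 5 taken → place at 6.
921 hashes to 12; 12,0 taken → place at 3.
Table: [34, _, _, 921, _, 396, 552, _, _, _, _, 79, 765]

6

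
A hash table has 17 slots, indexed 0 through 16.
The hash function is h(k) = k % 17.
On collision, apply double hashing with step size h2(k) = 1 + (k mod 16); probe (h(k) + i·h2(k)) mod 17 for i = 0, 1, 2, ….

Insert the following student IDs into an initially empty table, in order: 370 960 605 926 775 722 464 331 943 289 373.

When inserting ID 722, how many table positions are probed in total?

Insert 370: h=13, slot 13 empty → index 13.
Insert 960: h=8, slot 8 empty → index 8.
Insert 605: h=10, slot 10 empty → index 10.
Insert 926: h=8, h2=15, slot 8 occupied → index 6.
Insert 775: h=10, h2=8, slot 10 occupied → index 1.
Insert 722: h=8, h2=3, slot 8 occupied → index 11.
Insert 464: h=5, slot 5 empty → index 5.
Insert 331: h=8, h2=12, slot 8 occupied → index 3.
Insert 943: h=8, h2=16, slot 8 occupied → index 7.
Insert 289: h=0, slot 0 empty → index 0.
Insert 373: h=16, slot 16 empty → index 16.
Table: [289, 775, -, 331, -, 464, 926, 943, 960, -, 605, 722, -, 370, -, -, 373]

2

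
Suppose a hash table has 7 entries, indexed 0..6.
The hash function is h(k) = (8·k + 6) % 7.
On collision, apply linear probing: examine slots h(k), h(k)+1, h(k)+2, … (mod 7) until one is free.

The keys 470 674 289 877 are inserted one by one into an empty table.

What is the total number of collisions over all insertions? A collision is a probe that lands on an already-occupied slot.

3

Insert 470: h=0, slot 0 empty → index 0.
Insert 674: h=1, slot 1 empty → index 1.
Insert 289: h=1, slot 1 occupied → index 2.
Insert 877: h=1, slots 1,2 occupied → index 3.
Table: [470, 674, 289, 877, _, _, _]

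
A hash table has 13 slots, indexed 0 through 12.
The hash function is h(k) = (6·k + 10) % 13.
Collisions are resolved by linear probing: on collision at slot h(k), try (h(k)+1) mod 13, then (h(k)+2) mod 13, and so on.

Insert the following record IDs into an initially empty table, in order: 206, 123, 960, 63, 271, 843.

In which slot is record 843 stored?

2

206 hashes to 11; slot 11 is free => place at 11.
123 hashes to 7; slot 7 is free => place at 7.
960 hashes to 11; 11 taken => place at 12.
63 hashes to 11; 11,12 taken => place at 0.
271 hashes to 11; 11,12,0 taken => place at 1.
843 hashes to 11; 11,12,0,1 taken => place at 2.
Table: [63, 271, 843, —, —, —, —, 123, —, —, —, 206, 960]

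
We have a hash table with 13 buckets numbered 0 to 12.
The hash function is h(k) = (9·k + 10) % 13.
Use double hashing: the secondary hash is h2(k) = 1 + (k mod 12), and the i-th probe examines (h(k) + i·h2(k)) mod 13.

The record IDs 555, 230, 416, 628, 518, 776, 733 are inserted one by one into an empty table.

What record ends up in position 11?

733

555 hashes to 0; slot 0 is free → place at 0.
230 hashes to 0, h2=3; 0 taken → place at 3.
416 hashes to 10; slot 10 is free → place at 10.
628 hashes to 7; slot 7 is free → place at 7.
518 hashes to 5; slot 5 is free → place at 5.
776 hashes to 0, h2=9; 0 taken → place at 9.
733 hashes to 3, h2=2; 3,5,7,9 taken → place at 11.
Table: [555, ∅, ∅, 230, ∅, 518, ∅, 628, ∅, 776, 416, 733, ∅]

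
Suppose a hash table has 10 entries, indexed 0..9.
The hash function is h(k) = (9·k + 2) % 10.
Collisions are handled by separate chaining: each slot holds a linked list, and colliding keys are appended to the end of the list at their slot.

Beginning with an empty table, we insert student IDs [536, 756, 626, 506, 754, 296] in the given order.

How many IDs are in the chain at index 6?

Insert 536: h=6, bucket 6 empty -> new chain.
Insert 756: h=6, bucket 6 nonempty -> append to chain.
Insert 626: h=6, bucket 6 nonempty -> append to chain.
Insert 506: h=6, bucket 6 nonempty -> append to chain.
Insert 754: h=8, bucket 8 empty -> new chain.
Insert 296: h=6, bucket 6 nonempty -> append to chain.
Final buckets:
0: —
1: —
2: —
3: —
4: —
5: —
6: 536 -> 756 -> 626 -> 506 -> 296
7: —
8: 754
9: —

5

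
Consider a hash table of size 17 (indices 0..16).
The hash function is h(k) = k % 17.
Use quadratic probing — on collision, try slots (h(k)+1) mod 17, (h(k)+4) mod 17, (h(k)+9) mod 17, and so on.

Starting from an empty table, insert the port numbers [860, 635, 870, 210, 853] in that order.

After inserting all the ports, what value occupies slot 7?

210

860: h=10 -> slot 10
635: h=6 -> slot 6
870: h=3 -> slot 3
210: h=6, probe 6,7 -> slot 7
853: h=3, probe 3,4 -> slot 4
Table: [_, _, _, 870, 853, _, 635, 210, _, _, 860, _, _, _, _, _, _]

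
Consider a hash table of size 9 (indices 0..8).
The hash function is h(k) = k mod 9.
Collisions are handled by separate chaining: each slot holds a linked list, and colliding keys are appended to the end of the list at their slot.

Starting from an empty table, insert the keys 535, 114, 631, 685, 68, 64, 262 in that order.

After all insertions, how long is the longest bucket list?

535 -> bucket 4
114 -> bucket 6
631 -> bucket 1
685 -> bucket 1 (collision)
68 -> bucket 5
64 -> bucket 1 (collision)
262 -> bucket 1 (collision)
Final buckets:
0: -
1: 631 -> 685 -> 64 -> 262
2: -
3: -
4: 535
5: 68
6: 114
7: -
8: -

4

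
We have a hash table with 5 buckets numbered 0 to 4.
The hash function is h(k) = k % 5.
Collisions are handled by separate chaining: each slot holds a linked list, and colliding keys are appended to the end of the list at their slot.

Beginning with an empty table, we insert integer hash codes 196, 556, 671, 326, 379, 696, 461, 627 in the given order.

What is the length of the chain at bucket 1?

6

196 → bucket 1
556 → bucket 1 (collision)
671 → bucket 1 (collision)
326 → bucket 1 (collision)
379 → bucket 4
696 → bucket 1 (collision)
461 → bucket 1 (collision)
627 → bucket 2
Final buckets:
0: -
1: 196 -> 556 -> 671 -> 326 -> 696 -> 461
2: 627
3: -
4: 379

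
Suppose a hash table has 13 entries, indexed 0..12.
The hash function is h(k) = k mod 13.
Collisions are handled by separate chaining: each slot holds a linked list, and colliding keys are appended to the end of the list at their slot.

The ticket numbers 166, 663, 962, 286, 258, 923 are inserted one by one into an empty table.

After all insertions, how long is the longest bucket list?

166 -> bucket 10
663 -> bucket 0
962 -> bucket 0 (collision)
286 -> bucket 0 (collision)
258 -> bucket 11
923 -> bucket 0 (collision)
Final buckets:
0: 663 -> 962 -> 286 -> 923
1: ∅
2: ∅
3: ∅
4: ∅
5: ∅
6: ∅
7: ∅
8: ∅
9: ∅
10: 166
11: 258
12: ∅

4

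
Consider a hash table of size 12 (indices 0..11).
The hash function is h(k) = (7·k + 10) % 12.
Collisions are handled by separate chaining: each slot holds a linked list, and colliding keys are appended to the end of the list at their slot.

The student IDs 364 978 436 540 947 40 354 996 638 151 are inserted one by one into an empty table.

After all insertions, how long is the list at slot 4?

2

Insert 364: h=2, bucket 2 empty → new chain.
Insert 978: h=4, bucket 4 empty → new chain.
Insert 436: h=2, bucket 2 nonempty → append to chain.
Insert 540: h=10, bucket 10 empty → new chain.
Insert 947: h=3, bucket 3 empty → new chain.
Insert 40: h=2, bucket 2 nonempty → append to chain.
Insert 354: h=4, bucket 4 nonempty → append to chain.
Insert 996: h=10, bucket 10 nonempty → append to chain.
Insert 638: h=0, bucket 0 empty → new chain.
Insert 151: h=11, bucket 11 empty → new chain.
Final buckets:
0: 638
1: .
2: 364 -> 436 -> 40
3: 947
4: 978 -> 354
5: .
6: .
7: .
8: .
9: .
10: 540 -> 996
11: 151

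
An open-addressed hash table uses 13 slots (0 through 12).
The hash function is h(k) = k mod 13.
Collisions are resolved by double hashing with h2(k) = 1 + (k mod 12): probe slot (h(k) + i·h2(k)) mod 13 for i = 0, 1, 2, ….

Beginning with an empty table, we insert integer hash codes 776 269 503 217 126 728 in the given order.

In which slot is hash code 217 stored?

11

776 hashes to 9; slot 9 is free => place at 9.
269 hashes to 9, h2=6; 9 taken => place at 2.
503 hashes to 9, h2=12; 9 taken => place at 8.
217 hashes to 9, h2=2; 9 taken => place at 11.
126 hashes to 9, h2=7; 9 taken => place at 3.
728 hashes to 0; slot 0 is free => place at 0.
Table: [728, ∅, 269, 126, ∅, ∅, ∅, ∅, 503, 776, ∅, 217, ∅]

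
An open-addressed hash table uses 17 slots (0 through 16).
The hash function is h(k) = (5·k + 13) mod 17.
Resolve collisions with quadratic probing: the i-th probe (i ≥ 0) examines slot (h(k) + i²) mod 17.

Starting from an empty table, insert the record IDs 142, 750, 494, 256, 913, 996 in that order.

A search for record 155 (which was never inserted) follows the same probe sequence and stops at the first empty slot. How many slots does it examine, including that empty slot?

2

142 hashes to 9; slot 9 is free => place at 9.
750 hashes to 6; slot 6 is free => place at 6.
494 hashes to 1; slot 1 is free => place at 1.
256 hashes to 1; 1 taken => place at 2.
913 hashes to 5; slot 5 is free => place at 5.
996 hashes to 12; slot 12 is free => place at 12.
Table: [., 494, 256, ., ., 913, 750, ., ., 142, ., ., 996, ., ., ., .]
Lookup 155: h=6, probe 6,7 → slot 7 empty, not found.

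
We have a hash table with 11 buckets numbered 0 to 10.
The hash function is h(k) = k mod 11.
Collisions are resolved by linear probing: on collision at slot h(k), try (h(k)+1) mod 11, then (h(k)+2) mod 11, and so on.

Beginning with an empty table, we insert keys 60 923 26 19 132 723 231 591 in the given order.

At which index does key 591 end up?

60: h=5 => slot 5
923: h=10 => slot 10
26: h=4 => slot 4
19: h=8 => slot 8
132: h=0 => slot 0
723: h=8, probe 8,9 => slot 9
231: h=0, probe 0,1 => slot 1
591: h=8, probe 8,9,10,0,1,2 => slot 2
Table: [132, 231, 591, _, 26, 60, _, _, 19, 723, 923]

2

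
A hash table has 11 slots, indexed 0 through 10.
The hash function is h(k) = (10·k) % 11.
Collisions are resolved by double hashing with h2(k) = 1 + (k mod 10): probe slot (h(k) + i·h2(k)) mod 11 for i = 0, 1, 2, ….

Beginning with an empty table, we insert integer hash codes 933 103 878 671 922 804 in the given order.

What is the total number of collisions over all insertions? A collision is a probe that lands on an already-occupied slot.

4

933 hashes to 2; slot 2 is free -> place at 2.
103 hashes to 7; slot 7 is free -> place at 7.
878 hashes to 2, h2=9; 2 taken -> place at 0.
671 hashes to 0, h2=2; 0,2 taken -> place at 4.
922 hashes to 2, h2=3; 2 taken -> place at 5.
804 hashes to 10; slot 10 is free -> place at 10.
Table: [878, ., 933, ., 671, 922, ., 103, ., ., 804]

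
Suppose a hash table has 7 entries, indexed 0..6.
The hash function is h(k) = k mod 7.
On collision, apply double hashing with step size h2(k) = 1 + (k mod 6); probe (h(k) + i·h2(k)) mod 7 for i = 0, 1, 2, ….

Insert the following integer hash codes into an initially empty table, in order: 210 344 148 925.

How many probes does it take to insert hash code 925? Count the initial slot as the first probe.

210: h=0 -> slot 0
344: h=1 -> slot 1
148: h=1, h2=5, probe 1,6 -> slot 6
925: h=1, h2=2, probe 1,3 -> slot 3
Table: [210, 344, _, 925, _, _, 148]

2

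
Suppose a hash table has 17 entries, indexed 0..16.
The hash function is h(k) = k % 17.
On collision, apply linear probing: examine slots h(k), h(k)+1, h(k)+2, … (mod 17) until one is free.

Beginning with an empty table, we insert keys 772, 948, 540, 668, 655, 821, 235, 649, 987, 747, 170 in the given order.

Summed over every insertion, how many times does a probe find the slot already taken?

3

772 hashes to 7; slot 7 is free => place at 7.
948 hashes to 13; slot 13 is free => place at 13.
540 hashes to 13; 13 taken => place at 14.
668 hashes to 5; slot 5 is free => place at 5.
655 hashes to 9; slot 9 is free => place at 9.
821 hashes to 5; 5 taken => place at 6.
235 hashes to 14; 14 taken => place at 15.
649 hashes to 3; slot 3 is free => place at 3.
987 hashes to 1; slot 1 is free => place at 1.
747 hashes to 16; slot 16 is free => place at 16.
170 hashes to 0; slot 0 is free => place at 0.
Table: [170, 987, ., 649, ., 668, 821, 772, ., 655, ., ., ., 948, 540, 235, 747]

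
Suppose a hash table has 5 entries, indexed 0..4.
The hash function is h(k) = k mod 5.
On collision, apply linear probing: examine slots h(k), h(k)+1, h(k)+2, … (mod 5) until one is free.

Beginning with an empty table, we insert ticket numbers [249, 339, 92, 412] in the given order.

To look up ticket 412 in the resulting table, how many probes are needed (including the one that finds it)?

2

249 hashes to 4; slot 4 is free → place at 4.
339 hashes to 4; 4 taken → place at 0.
92 hashes to 2; slot 2 is free → place at 2.
412 hashes to 2; 2 taken → place at 3.
Table: [339, -, 92, 412, 249]
Lookup 412: h=2, probe 2,3 → found at 3.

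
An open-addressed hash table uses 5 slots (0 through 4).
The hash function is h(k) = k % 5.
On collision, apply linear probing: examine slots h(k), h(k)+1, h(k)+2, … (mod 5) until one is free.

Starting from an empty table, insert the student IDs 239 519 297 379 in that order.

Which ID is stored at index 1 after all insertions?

239: h=4 -> slot 4
519: h=4, probe 4,0 -> slot 0
297: h=2 -> slot 2
379: h=4, probe 4,0,1 -> slot 1
Table: [519, 379, 297, —, 239]

379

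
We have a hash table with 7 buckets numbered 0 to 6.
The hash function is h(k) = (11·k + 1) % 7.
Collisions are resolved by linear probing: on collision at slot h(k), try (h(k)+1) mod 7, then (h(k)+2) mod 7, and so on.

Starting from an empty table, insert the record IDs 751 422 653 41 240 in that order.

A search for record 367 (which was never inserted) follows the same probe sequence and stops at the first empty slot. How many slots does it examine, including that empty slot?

2

751 hashes to 2; slot 2 is free => place at 2.
422 hashes to 2; 2 taken => place at 3.
653 hashes to 2; 2,3 taken => place at 4.
41 hashes to 4; 4 taken => place at 5.
240 hashes to 2; 2,3,4,5 taken => place at 6.
Table: [—, —, 751, 422, 653, 41, 240]
Lookup 367: h=6, probe 6,0 → slot 0 empty, not found.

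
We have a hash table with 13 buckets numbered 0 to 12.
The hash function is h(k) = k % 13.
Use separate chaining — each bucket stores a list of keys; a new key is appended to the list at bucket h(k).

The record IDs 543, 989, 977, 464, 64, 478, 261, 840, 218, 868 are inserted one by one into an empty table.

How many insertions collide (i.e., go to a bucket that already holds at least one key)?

4

Insert 543: h=10, bucket 10 empty → new chain.
Insert 989: h=1, bucket 1 empty → new chain.
Insert 977: h=2, bucket 2 empty → new chain.
Insert 464: h=9, bucket 9 empty → new chain.
Insert 64: h=12, bucket 12 empty → new chain.
Insert 478: h=10, bucket 10 nonempty → append to chain.
Insert 261: h=1, bucket 1 nonempty → append to chain.
Insert 840: h=8, bucket 8 empty → new chain.
Insert 218: h=10, bucket 10 nonempty → append to chain.
Insert 868: h=10, bucket 10 nonempty → append to chain.
Final buckets:
0: .
1: 989 -> 261
2: 977
3: .
4: .
5: .
6: .
7: .
8: 840
9: 464
10: 543 -> 478 -> 218 -> 868
11: .
12: 64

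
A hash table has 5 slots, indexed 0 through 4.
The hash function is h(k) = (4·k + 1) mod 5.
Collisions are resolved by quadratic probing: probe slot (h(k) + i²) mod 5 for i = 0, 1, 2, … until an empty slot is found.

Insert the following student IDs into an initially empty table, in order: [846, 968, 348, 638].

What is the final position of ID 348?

846: h=0 -> slot 0
968: h=3 -> slot 3
348: h=3, probe 3,4 -> slot 4
638: h=3, probe 3,4,2 -> slot 2
Table: [846, —, 638, 968, 348]

4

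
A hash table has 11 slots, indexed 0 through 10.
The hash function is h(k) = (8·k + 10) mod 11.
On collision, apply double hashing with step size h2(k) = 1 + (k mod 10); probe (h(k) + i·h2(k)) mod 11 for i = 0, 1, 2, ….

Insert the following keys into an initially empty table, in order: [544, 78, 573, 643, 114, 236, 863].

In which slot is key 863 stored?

3

Insert 544: h=6, slot 6 empty → index 6.
Insert 78: h=7, slot 7 empty → index 7.
Insert 573: h=7, h2=4, slot 7 occupied → index 0.
Insert 643: h=6, h2=4, slot 6 occupied → index 10.
Insert 114: h=9, slot 9 empty → index 9.
Insert 236: h=6, h2=7, slot 6 occupied → index 2.
Insert 863: h=6, h2=4, slots 6,10 occupied → index 3.
Table: [573, —, 236, 863, —, —, 544, 78, —, 114, 643]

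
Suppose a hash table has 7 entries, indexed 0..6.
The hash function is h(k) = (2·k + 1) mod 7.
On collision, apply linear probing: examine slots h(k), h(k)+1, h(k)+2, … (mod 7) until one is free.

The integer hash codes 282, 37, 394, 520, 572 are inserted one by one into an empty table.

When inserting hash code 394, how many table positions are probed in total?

3

282 hashes to 5; slot 5 is free -> place at 5.
37 hashes to 5; 5 taken -> place at 6.
394 hashes to 5; 5,6 taken -> place at 0.
520 hashes to 5; 5,6,0 taken -> place at 1.
572 hashes to 4; slot 4 is free -> place at 4.
Table: [394, 520, ∅, ∅, 572, 282, 37]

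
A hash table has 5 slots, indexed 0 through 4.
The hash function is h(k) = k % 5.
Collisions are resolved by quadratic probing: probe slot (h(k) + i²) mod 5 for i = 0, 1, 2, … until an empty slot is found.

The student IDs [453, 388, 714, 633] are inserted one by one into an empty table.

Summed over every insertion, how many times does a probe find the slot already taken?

4

453: h=3 => slot 3
388: h=3, probe 3,4 => slot 4
714: h=4, probe 4,0 => slot 0
633: h=3, probe 3,4,2 => slot 2
Table: [714, _, 633, 453, 388]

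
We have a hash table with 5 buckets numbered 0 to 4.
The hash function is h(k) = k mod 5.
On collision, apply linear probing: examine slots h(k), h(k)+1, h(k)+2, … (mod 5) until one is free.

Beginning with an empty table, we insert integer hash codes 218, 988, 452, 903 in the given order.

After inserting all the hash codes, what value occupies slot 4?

218: h=3 -> slot 3
988: h=3, probe 3,4 -> slot 4
452: h=2 -> slot 2
903: h=3, probe 3,4,0 -> slot 0
Table: [903, _, 452, 218, 988]

988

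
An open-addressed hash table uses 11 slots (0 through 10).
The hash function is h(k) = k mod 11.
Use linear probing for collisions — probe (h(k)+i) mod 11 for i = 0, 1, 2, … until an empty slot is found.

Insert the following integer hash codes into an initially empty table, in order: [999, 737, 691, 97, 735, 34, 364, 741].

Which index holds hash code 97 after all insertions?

1

Insert 999: h=9, slot 9 empty => index 9.
Insert 737: h=0, slot 0 empty => index 0.
Insert 691: h=9, slot 9 occupied => index 10.
Insert 97: h=9, slots 9,10,0 occupied => index 1.
Insert 735: h=9, slots 9,10,0,1 occupied => index 2.
Insert 34: h=1, slots 1,2 occupied => index 3.
Insert 364: h=1, slots 1,2,3 occupied => index 4.
Insert 741: h=4, slot 4 occupied => index 5.
Table: [737, 97, 735, 34, 364, 741, ., ., ., 999, 691]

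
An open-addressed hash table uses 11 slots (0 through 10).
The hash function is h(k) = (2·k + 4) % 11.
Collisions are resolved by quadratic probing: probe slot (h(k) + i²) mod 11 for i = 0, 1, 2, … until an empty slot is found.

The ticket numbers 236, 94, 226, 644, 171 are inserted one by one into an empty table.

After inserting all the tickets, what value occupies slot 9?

236 hashes to 3; slot 3 is free → place at 3.
94 hashes to 5; slot 5 is free → place at 5.
226 hashes to 5; 5 taken → place at 6.
644 hashes to 5; 5,6 taken → place at 9.
171 hashes to 5; 5,6,9,3 taken → place at 10.
Table: [—, —, —, 236, —, 94, 226, —, —, 644, 171]

644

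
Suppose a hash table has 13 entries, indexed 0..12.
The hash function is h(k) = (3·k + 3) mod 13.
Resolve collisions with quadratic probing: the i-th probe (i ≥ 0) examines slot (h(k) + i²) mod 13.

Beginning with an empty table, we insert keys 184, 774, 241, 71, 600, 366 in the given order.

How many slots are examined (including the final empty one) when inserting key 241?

Insert 184: h=9, slot 9 empty => index 9.
Insert 774: h=11, slot 11 empty => index 11.
Insert 241: h=11, slot 11 occupied => index 12.
Insert 71: h=8, slot 8 empty => index 8.
Insert 600: h=9, slot 9 occupied => index 10.
Insert 366: h=9, slots 9,10 occupied => index 0.
Table: [366, —, —, —, —, —, —, —, 71, 184, 600, 774, 241]

2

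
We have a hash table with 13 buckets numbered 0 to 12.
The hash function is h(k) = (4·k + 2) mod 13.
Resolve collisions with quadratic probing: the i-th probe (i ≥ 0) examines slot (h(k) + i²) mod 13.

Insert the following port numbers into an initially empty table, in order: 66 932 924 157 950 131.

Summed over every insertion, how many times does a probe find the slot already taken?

66 hashes to 6; slot 6 is free -> place at 6.
932 hashes to 12; slot 12 is free -> place at 12.
924 hashes to 6; 6 taken -> place at 7.
157 hashes to 6; 6,7 taken -> place at 10.
950 hashes to 6; 6,7,10 taken -> place at 2.
131 hashes to 6; 6,7,10,2 taken -> place at 9.
Table: [∅, ∅, 950, ∅, ∅, ∅, 66, 924, ∅, 131, 157, ∅, 932]

10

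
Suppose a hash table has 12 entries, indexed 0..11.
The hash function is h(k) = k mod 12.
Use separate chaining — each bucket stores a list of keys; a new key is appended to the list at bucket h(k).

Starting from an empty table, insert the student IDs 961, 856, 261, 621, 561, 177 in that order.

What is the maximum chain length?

4

Insert 961: h=1, bucket 1 empty → new chain.
Insert 856: h=4, bucket 4 empty → new chain.
Insert 261: h=9, bucket 9 empty → new chain.
Insert 621: h=9, bucket 9 nonempty → append to chain.
Insert 561: h=9, bucket 9 nonempty → append to chain.
Insert 177: h=9, bucket 9 nonempty → append to chain.
Final buckets:
0: ∅
1: 961
2: ∅
3: ∅
4: 856
5: ∅
6: ∅
7: ∅
8: ∅
9: 261 -> 621 -> 561 -> 177
10: ∅
11: ∅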